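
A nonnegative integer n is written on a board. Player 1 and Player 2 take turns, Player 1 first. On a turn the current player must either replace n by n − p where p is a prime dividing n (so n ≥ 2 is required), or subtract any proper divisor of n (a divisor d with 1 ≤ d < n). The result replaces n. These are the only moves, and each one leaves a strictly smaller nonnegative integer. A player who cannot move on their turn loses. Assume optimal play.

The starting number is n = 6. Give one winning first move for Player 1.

Work bottom-up. With no move the player to move loses. Otherwise the position is W if at least one move leads to an L position for the opponent, and L if every move leads to a W.
n=0: no move → L
n=1: no move → L
n=2: reaches L-position 0 → W
n=3: reaches L-position 0 → W
n=4: only reaches 2(W), 3(W), all W → L
n=5: reaches L-position 0 → W
n=6: reaches L-position 4 → W
From 6, the L positions reachable in one move are: 4.

Move to 4.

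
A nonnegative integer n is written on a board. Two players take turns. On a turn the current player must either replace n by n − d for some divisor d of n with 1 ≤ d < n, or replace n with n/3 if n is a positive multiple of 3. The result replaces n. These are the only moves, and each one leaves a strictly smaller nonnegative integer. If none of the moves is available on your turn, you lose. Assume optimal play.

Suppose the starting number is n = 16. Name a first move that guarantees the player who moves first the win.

Positions with no move are L. A position that does have a move is losing for the player to move precisely when every available move leads to a winning position for the opponent. Fill in the labels:
n=0: no move → L
n=1: no move → L
n=2: W (go to 1, an L position)
n=3: W (go to 1, an L position)
n=4: L (options 2(W), 3(W) are all W)
n=5: W (go to 4, an L position)
n=6: W (go to 4, an L position)
n=7: L (sole option 6(W) is W)
n=8: W (go to 4, an L position)
n=9: L (options 3(W), 6(W), 8(W) are all W)
n=10: W (go to 9, an L position)
n=11: L (sole option 10(W) is W)
n=12: W (go to 4, an L position)
n=13: L (sole option 12(W) is W)
n=14: W (go to 7, an L position)
n=15: L (options 5(W), 10(W), 12(W), 14(W) are all W)
n=16: W (go to 15, an L position)
From 16, the L positions reachable in one move are: 15.

Move to 15.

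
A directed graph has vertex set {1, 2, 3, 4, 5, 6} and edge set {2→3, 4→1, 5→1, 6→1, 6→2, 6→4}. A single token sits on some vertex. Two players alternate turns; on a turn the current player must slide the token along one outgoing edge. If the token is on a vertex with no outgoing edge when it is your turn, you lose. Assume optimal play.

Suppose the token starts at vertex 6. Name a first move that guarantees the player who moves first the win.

Move to 1.

Work bottom-up. With no move the player to move loses. Otherwise the position is W if at least one move leads to an L position for the opponent, and L if every move leads to a W.
Every edge goes from a vertex to one that appears earlier in the order 1, 3, 4, 2, 6, 5, so processing vertices in that order labels each vertex after all of its successors.
1: no outgoing edge → L
3: no outgoing edge → L
4: W (go to 1, an L position)
2: W (go to 3, an L position)
6: W (go to 1, an L position)
5: W (go to 1, an L position)
From 6, the L positions reachable in one move are: 1.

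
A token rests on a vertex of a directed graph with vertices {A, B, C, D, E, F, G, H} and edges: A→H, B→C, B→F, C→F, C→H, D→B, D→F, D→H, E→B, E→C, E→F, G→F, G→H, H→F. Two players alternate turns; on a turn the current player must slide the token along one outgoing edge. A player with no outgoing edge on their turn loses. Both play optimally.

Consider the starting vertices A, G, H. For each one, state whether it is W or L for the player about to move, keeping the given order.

A: L, G: W, H: W

Use the standard recursion: the mover loses at a terminal position; elsewhere, the mover wins exactly when some move hands the opponent an L position.
Every edge goes from a vertex to one that appears earlier in the order F, H, C, A, B, E, G, D, so processing vertices in that order labels each vertex after all of its successors.
F: no outgoing edge → L
H: reaches L-position F → W
C: reaches L-position F → W
A: only reaches H(W), which is W → L
B: reaches L-position F → W
E: reaches L-position F → W
G: reaches L-position F → W
D: reaches L-position F → W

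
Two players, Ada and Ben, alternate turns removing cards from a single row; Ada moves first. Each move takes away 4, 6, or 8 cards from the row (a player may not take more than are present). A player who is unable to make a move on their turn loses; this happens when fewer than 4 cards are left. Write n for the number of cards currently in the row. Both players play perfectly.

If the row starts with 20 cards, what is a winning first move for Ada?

Remove 6, leaving 14.

Use the standard recursion: the mover loses at a terminal position; elsewhere, the mover wins exactly when some move hands the opponent an L position.
n=0: no move → L
n=1: no move → L
n=2: no move → L
n=3: no move → L
n=4: →0(L), so W
n=5: →1(L), so W
n=6: →2(L), so W
n=7: →3(L), so W
n=8: →2(L), so W
n=9: →3(L), so W
n=10: →2(L), so W
n=11: →3(L), so W
n=12: →8(W), 6(W), 4(W) — all W, so L
n=13: →9(W), 7(W), 5(W) — all W, so L
n=14: →10(W), 8(W), 6(W) — all W, so L
n=15: →11(W), 9(W), 7(W) — all W, so L
n=16: →12(L), so W
n=17: →13(L), so W
n=18: →14(L), so W
n=19: →15(L), so W
n=20: →14(L), so W
From 20, the L positions reachable in one move are: 14, 12. Any move reaching one of these is winning.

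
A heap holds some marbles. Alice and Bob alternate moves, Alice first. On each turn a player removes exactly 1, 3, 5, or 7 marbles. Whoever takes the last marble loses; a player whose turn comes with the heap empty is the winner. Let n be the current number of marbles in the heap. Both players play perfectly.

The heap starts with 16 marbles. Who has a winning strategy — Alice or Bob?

Alice wins.

Positions with no move are W. A position that does have a move is losing for the player to move precisely when every available move leads to a winning position for the opponent. Fill in the labels:
n=0: no move; the opponent has just taken the last marble and therefore loses → W
n=1: the only move is to 0(W), a W ⇒ L
n=2: can move to 1, which is L ⇒ W
n=3: moves to 2(W), 0(W); every one is W ⇒ L
n=4: can move to 3, which is L ⇒ W
n=5: moves to 4(W), 2(W), 0(W); every one is W ⇒ L
n=6: can move to 5, which is L ⇒ W
n=7: moves to 6(W), 4(W), 2(W), 0(W); every one is W ⇒ L
n=8: can move to 7, which is L ⇒ W
n=9: moves to 8(W), 6(W), 4(W), 2(W); every one is W ⇒ L
n=10: can move to 9, which is L ⇒ W
n=11: moves to 10(W), 8(W), 6(W), 4(W); every one is W ⇒ L
n=12: can move to 11, which is L ⇒ W
n=13: moves to 12(W), 10(W), 8(W), 6(W); every one is W ⇒ L
n=14: can move to 13, which is L ⇒ W
n=15: moves to 14(W), 12(W), 10(W), 8(W); every one is W ⇒ L
n=16: can move to 15, which is L ⇒ W
From 16 Alice can remove 1, leaving 15, reaching an L position.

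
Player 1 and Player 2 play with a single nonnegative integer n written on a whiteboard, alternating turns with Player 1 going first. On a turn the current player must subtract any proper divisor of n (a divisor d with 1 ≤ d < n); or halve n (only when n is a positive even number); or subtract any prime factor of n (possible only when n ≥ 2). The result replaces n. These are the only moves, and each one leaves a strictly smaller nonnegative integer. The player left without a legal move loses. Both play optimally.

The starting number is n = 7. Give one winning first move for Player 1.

Classify positions by backward induction: terminal positions (no move available) are L. From any other position, the mover wins iff some move reaches an L.
n=0: no move → L
n=1: no move → L
n=2: W (go to 0, an L position)
n=3: W (go to 0, an L position)
n=4: L (options 2(W), 3(W) are all W)
n=5: W (go to 0, an L position)
n=6: W (go to 4, an L position)
n=7: W (go to 0, an L position)
From 7, the L positions reachable in one move are: 0.

Move to 0.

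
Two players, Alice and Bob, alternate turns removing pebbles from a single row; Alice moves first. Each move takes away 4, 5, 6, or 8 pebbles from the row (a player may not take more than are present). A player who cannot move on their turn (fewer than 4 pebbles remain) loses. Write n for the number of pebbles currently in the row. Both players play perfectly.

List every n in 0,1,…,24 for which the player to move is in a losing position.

0, 1, 2, 3, 12, 13, 14, 15, 24

Compute win/loss labels from the base case upward. A position with no move is L. Any other position is W if it can reach an L in one move, else L.
n=0: no move → L
n=1: no move → L
n=2: no move → L
n=3: no move → L
n=4: W (go to 0, an L position)
n=5: W (go to 1, an L position)
n=6: W (go to 2, an L position)
n=7: W (go to 3, an L position)
n=8: W (go to 3, an L position)
n=9: W (go to 3, an L position)
n=10: W (go to 2, an L position)
n=11: W (go to 3, an L position)
n=12: L (options 8(W), 7(W), 6(W), 4(W) are all W)
n=13: L (options 9(W), 8(W), 7(W), 5(W) are all W)
n=14: L (options 10(W), 9(W), 8(W), 6(W) are all W)
n=15: L (options 11(W), 10(W), 9(W), 7(W) are all W)
n=16: W (go to 12, an L position)
n=17: W (go to 13, an L position)
n=18: W (go to 14, an L position)
n=19: W (go to 15, an L position)
n=20: W (go to 15, an L position)
n=21: W (go to 15, an L position)
n=22: W (go to 14, an L position)
n=23: W (go to 15, an L position)
n=24: L (options 20(W), 19(W), 18(W), 16(W) are all W)
Reading off the rows marked L gives the requested list; there are 9 such values of n.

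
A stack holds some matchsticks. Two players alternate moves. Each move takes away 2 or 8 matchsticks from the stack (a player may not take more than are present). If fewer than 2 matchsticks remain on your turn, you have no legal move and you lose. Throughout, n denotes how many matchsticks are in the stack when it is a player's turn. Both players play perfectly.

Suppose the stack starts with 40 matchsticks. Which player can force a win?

The second player wins.

Label each position W (a win for the player to move) or L (a loss). A position with no legal move is L; any other position is W exactly when some move reaches an L, and L when every move reaches a W.
n=0: no move → L
n=1: no move → L
n=2: can move to 0, which is L ⇒ W
n=3: can move to 1, which is L ⇒ W
n=4: the only move is to 2(W), a W ⇒ L
n=5: the only move is to 3(W), a W ⇒ L
n=6: can move to 4, which is L ⇒ W
n=7: can move to 5, which is L ⇒ W
n=8: can move to 0, which is L ⇒ W
n=9: can move to 1, which is L ⇒ W
n=10: moves to 8(W), 2(W); every one is W ⇒ L
n=11: moves to 9(W), 3(W); every one is W ⇒ L
n=12: can move to 10, which is L ⇒ W
n=13: can move to 11, which is L ⇒ W
n=14: moves to 12(W), 6(W); every one is W ⇒ L
n=15: moves to 13(W), 7(W); every one is W ⇒ L
n=16: can move to 14, which is L ⇒ W
n=17: can move to 15, which is L ⇒ W
n=18: can move to 10, which is L ⇒ W
n=19: can move to 11, which is L ⇒ W
n=20: moves to 18(W), 12(W); every one is W ⇒ L
n=21: moves to 19(W), 13(W); every one is W ⇒ L
n=22: can move to 20, which is L ⇒ W
n=23: can move to 21, which is L ⇒ W
n=24: moves to 22(W), 16(W); every one is W ⇒ L
n=25: moves to 23(W), 17(W); every one is W ⇒ L
n=26: can move to 24, which is L ⇒ W
n=27: can move to 25, which is L ⇒ W
n=28: can move to 20, which is L ⇒ W
n=29: can move to 21, which is L ⇒ W
n=30: moves to 28(W), 22(W); every one is W ⇒ L
n=31: moves to 29(W), 23(W); every one is W ⇒ L
n=32: can move to 30, which is L ⇒ W
n=33: can move to 31, which is L ⇒ W
n=34: moves to 32(W), 26(W); every one is W ⇒ L
n=35: moves to 33(W), 27(W); every one is W ⇒ L
n=36: can move to 34, which is L ⇒ W
n=37: can move to 35, which is L ⇒ W
n=38: can move to 30, which is L ⇒ W
n=39: can move to 31, which is L ⇒ W
n=40: moves to 38(W), 32(W); every one is W ⇒ L
The starting position 40 is L: whatever the player to move does, the opponent receives a W position.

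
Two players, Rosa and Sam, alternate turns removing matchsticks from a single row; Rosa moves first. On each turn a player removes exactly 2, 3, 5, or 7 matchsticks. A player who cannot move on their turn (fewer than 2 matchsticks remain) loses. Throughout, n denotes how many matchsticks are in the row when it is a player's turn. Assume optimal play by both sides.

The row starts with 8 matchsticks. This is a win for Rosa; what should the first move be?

Label each position W (a win for the player to move) or L (a loss). A position with no legal move is L; any other position is W exactly when some move reaches an L, and L when every move reaches a W.
n=0: no move → L
n=1: no move → L
n=2: can move to 0, which is L ⇒ W
n=3: can move to 1, which is L ⇒ W
n=4: can move to 1, which is L ⇒ W
n=5: can move to 0, which is L ⇒ W
n=6: can move to 1, which is L ⇒ W
n=7: can move to 0, which is L ⇒ W
n=8: can move to 1, which is L ⇒ W
From 8, the L positions reachable in one move are: 1.

Remove 7, leaving 1.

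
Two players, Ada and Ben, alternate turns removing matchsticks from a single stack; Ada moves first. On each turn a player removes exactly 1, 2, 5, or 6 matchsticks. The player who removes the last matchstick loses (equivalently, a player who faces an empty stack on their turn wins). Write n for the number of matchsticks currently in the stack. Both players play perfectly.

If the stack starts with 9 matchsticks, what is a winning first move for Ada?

Label each position W (a win for the player to move) or L (a loss). A position with no legal move is W; any other position is W exactly when some move reaches an L, and L when every move reaches a W.
n=0: no move; the opponent has just taken the last matchstick and therefore loses → W
n=1: the only move is to 0(W), a W ⇒ L
n=2: can move to 1, which is L ⇒ W
n=3: can move to 1, which is L ⇒ W
n=4: moves to 3(W), 2(W); every one is W ⇒ L
n=5: can move to 4, which is L ⇒ W
n=6: can move to 4, which is L ⇒ W
n=7: can move to 1, which is L ⇒ W
n=8: moves to 7(W), 6(W), 3(W), 2(W); every one is W ⇒ L
n=9: can move to 8, which is L ⇒ W
From 9, the L positions reachable in one move are: 8, 4. Any move reaching one of these is winning.

Remove 1, leaving 8.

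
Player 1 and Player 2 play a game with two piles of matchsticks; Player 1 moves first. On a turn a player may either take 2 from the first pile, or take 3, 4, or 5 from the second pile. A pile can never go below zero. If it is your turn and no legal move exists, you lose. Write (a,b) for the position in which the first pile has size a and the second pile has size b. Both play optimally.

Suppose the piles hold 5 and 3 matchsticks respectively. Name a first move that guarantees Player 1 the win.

Use the standard recursion: the mover loses at a terminal position; elsewhere, the mover wins exactly when some move hands the opponent an L position.
No move ever increases a pile, so every position that can arise here has a ≤ 5 and b ≤ 3; it is enough to label the cells with 0 ≤ a ≤ 5 and 0 ≤ b ≤ 3.
Every move lowers a or b (never raises either), so fill the grid row by row in increasing a, and left to right within a row: each cell's successors are then already labelled.
      b=0  b=1  b=2  b=3
a=0:    L    L    L    W
a=1:    L    L    L    W
a=2:    W    W    W    L
a=3:    W    W    W    L
a=4:    L    L    L    W
a=5:    L    L    L    W
Cells with no legal move (terminal, hence L): (0,0), (0,1), (0,2), (1,0), (1,1), (1,2).
The remaining L cells, each justified by listing all of its moves:
(2,3): L (options (0,3)(W), (2,0)(W) are all W)
(3,3): L (options (1,3)(W), (3,0)(W) are all W)
(4,0): L (sole option (2,0)(W) is W)
(4,1): L (sole option (2,1)(W) is W)
(4,2): L (sole option (2,2)(W) is W)
(5,0): L (sole option (3,0)(W) is W)
(5,1): L (sole option (3,1)(W) is W)
(5,2): L (sole option (3,2)(W) is W)
Every other cell has at least one move into one of the L cells above, so it is W.
From (5,3), the L positions reachable in one move are: (3,3), (5,0). Any move reaching one of these is winning.

Move to (3,3).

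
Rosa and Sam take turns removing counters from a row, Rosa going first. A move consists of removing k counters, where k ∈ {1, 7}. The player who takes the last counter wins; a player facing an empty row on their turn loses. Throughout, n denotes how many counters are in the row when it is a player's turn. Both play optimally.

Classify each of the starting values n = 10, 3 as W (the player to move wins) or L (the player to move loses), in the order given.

10: L, 3: W

Compute win/loss labels from the base case upward. A position with no move is L. Any other position is W if it can reach an L in one move, else L.
n=0: no move → L
n=1: →0(L), so W
n=2: →1(W) only, which is W, so L
n=3: →2(L), so W
n=4: →3(W) only, which is W, so L
n=5: →4(L), so W
n=6: →5(W) only, which is W, so L
n=7: →6(L), so W
n=8: →7(W), 1(W) — all W, so L
n=9: →8(L), so W
n=10: →9(W), 3(W) — all W, so L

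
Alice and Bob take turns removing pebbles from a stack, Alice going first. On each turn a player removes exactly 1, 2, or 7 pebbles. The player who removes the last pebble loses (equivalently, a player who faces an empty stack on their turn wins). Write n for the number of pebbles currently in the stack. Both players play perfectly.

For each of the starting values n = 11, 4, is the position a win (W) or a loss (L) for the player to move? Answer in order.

Classify positions by backward induction: terminal positions (no move available) are W. From any other position, the mover wins iff some move reaches an L.
n=0: no move; the opponent has just taken the last pebble and therefore loses → W
n=1: only reaches 0(W), which is W → L
n=2: reaches L-position 1 → W
n=3: reaches L-position 1 → W
n=4: only reaches 3(W), 2(W), all W → L
n=5: reaches L-position 4 → W
n=6: reaches L-position 4 → W
n=7: only reaches 6(W), 5(W), 0(W), all W → L
n=8: reaches L-position 7 → W
n=9: reaches L-position 7 → W
n=10: only reaches 9(W), 8(W), 3(W), all W → L
n=11: reaches L-position 10 → W

11: W, 4: L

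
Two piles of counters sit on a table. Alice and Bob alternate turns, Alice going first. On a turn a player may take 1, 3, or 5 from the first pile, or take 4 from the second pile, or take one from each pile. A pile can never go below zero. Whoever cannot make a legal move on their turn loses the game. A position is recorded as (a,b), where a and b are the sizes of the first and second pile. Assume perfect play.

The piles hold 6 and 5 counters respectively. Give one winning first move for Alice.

Use the standard recursion: the mover loses at a terminal position; elsewhere, the mover wins exactly when some move hands the opponent an L position.
No move ever increases a pile, so every position that can arise here has a ≤ 6 and b ≤ 5; it is enough to label the cells with 0 ≤ a ≤ 6 and 0 ≤ b ≤ 5.
Every move lowers a or b (never raises either), so fill the grid row by row in increasing a, and left to right within a row: each cell's successors are then already labelled.
      b=0  b=1  b=2  b=3  b=4  b=5
a=0:    L    L    L    L    W    W
a=1:    W    W    W    W    W    L
a=2:    L    L    L    L    W    W
a=3:    W    W    W    W    W    L
a=4:    L    L    L    L    W    W
a=5:    W    W    W    W    W    L
a=6:    L    L    L    L    W    W
Cells with no legal move (terminal, hence L): (0,0), (0,1), (0,2), (0,3).
The remaining L cells, each justified by listing all of its moves:
(1,5): moves to (0,5)(W), (1,1)(W), (0,4)(W); every one is W ⇒ L
(2,0): the only move is to (1,0)(W), a W ⇒ L
(2,1): moves to (1,1)(W), (1,0)(W); every one is W ⇒ L
(2,2): moves to (1,2)(W), (1,1)(W); every one is W ⇒ L
(2,3): moves to (1,3)(W), (1,2)(W); every one is W ⇒ L
(3,5): moves to (2,5)(W), (0,5)(W), (3,1)(W), (2,4)(W); every one is W ⇒ L
(4,0): moves to (3,0)(W), (1,0)(W); every one is W ⇒ L
(4,1): moves to (3,1)(W), (1,1)(W), (3,0)(W); every one is W ⇒ L
(4,2): moves to (3,2)(W), (1,2)(W), (3,1)(W); every one is W ⇒ L
(4,3): moves to (3,3)(W), (1,3)(W), (3,2)(W); every one is W ⇒ L
(5,5): moves to (4,5)(W), (2,5)(W), (0,5)(W), (5,1)(W), (4,4)(W); every one is W ⇒ L
(6,0): moves to (5,0)(W), (3,0)(W), (1,0)(W); every one is W ⇒ L
(6,1): moves to (5,1)(W), (3,1)(W), (1,1)(W), (5,0)(W); every one is W ⇒ L
(6,2): moves to (5,2)(W), (3,2)(W), (1,2)(W), (5,1)(W); every one is W ⇒ L
(6,3): moves to (5,3)(W), (3,3)(W), (1,3)(W), (5,2)(W); every one is W ⇒ L
Every other cell has at least one move into one of the L cells above, so it is W.
From (6,5), the L positions reachable in one move are: (5,5), (3,5), (1,5), (6,1). Any move reaching one of these is winning.

Move to (5,5).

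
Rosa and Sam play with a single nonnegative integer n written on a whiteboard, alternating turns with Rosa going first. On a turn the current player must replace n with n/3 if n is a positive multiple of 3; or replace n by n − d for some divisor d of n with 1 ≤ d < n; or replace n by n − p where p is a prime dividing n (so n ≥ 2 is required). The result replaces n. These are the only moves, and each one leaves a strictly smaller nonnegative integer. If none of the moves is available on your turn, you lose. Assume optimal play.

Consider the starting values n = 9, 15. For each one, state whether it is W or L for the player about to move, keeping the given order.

9: L, 15: W

Use the standard recursion: the mover loses at a terminal position; elsewhere, the mover wins exactly when some move hands the opponent an L position.
n=0: no move → L
n=1: no move → L
n=2: can move to 0, which is L ⇒ W
n=3: can move to 0, which is L ⇒ W
n=4: moves to 2(W), 3(W); every one is W ⇒ L
n=5: can move to 0, which is L ⇒ W
n=6: can move to 4, which is L ⇒ W
n=7: can move to 0, which is L ⇒ W
n=8: can move to 4, which is L ⇒ W
n=9: moves to 3(W), 6(W), 8(W); every one is W ⇒ L
n=10: can move to 9, which is L ⇒ W
n=11: can move to 0, which is L ⇒ W
n=12: can move to 4, which is L ⇒ W
n=13: can move to 0, which is L ⇒ W
n=14: moves to 7(W), 12(W), 13(W); every one is W ⇒ L
n=15: can move to 14, which is L ⇒ W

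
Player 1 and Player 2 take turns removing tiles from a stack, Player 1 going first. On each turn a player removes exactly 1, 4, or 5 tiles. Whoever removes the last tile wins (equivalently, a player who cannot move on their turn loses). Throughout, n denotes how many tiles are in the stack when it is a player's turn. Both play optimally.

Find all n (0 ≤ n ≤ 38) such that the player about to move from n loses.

0, 2, 8, 10, 16, 18, 24, 26, 32, 34

Use the standard recursion: the mover loses at a terminal position; elsewhere, the mover wins exactly when some move hands the opponent an L position.
n=0: no move → L
n=1: reaches L-position 0 → W
n=2: only reaches 1(W), which is W → L
n=3: reaches L-position 2 → W
n=4: reaches L-position 0 → W
n=5: reaches L-position 0 → W
n=6: reaches L-position 2 → W
n=7: reaches L-position 2 → W
n=8: only reaches 7(W), 4(W), 3(W), all W → L
n=9: reaches L-position 8 → W
n=10: only reaches 9(W), 6(W), 5(W), all W → L
n=11: reaches L-position 10 → W
n=12: reaches L-position 8 → W
n=13: reaches L-position 8 → W
n=14: reaches L-position 10 → W
n=15: reaches L-position 10 → W
n=16: only reaches 15(W), 12(W), 11(W), all W → L
n=17: reaches L-position 16 → W
n=18: only reaches 17(W), 14(W), 13(W), all W → L
n=19: reaches L-position 18 → W
n=20: reaches L-position 16 → W
n=21: reaches L-position 16 → W
n=22: reaches L-position 18 → W
n=23: reaches L-position 18 → W
n=24: only reaches 23(W), 20(W), 19(W), all W → L
n=25: reaches L-position 24 → W
n=26: only reaches 25(W), 22(W), 21(W), all W → L
n=27: reaches L-position 26 → W
n=28: reaches L-position 24 → W
n=29: reaches L-position 24 → W
n=30: reaches L-position 26 → W
n=31: reaches L-position 26 → W
n=32: only reaches 31(W), 28(W), 27(W), all W → L
n=33: reaches L-position 32 → W
n=34: only reaches 33(W), 30(W), 29(W), all W → L
n=35: reaches L-position 34 → W
n=36: reaches L-position 32 → W
n=37: reaches L-position 32 → W
n=38: reaches L-position 34 → W
Reading off the rows marked L gives the requested list; there are 10 such values of n.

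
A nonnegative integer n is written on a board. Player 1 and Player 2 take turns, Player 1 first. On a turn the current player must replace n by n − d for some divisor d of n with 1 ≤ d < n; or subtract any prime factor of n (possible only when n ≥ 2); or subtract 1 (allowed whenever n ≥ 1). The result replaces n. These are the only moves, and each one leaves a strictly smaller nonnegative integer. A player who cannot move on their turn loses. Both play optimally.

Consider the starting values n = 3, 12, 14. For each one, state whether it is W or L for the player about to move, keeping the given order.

Build the W/L table. Terminal = L. A non-terminal position is W if it has a move to some L; otherwise it is L.
n=0: no move → L
n=1: W (go to 0, an L position)
n=2: W (go to 0, an L position)
n=3: W (go to 0, an L position)
n=4: L (options 2(W), 3(W) are all W)
n=5: W (go to 0, an L position)
n=6: W (go to 4, an L position)
n=7: W (go to 0, an L position)
n=8: W (go to 4, an L position)
n=9: L (options 6(W), 8(W) are all W)
n=10: W (go to 9, an L position)
n=11: W (go to 0, an L position)
n=12: W (go to 9, an L position)
n=13: W (go to 0, an L position)
n=14: L (options 7(W), 12(W), 13(W) are all W)

3: W, 12: W, 14: L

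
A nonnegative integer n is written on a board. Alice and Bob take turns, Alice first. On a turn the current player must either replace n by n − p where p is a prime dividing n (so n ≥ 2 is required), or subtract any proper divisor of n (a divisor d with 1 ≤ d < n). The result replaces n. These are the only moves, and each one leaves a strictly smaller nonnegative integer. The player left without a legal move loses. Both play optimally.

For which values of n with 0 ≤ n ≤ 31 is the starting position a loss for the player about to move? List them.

Build the W/L table. Terminal = L. A non-terminal position is W if it has a move to some L; otherwise it is L.
n=0: no move → L
n=1: no move → L
n=2: can move to 0, which is L ⇒ W
n=3: can move to 0, which is L ⇒ W
n=4: moves to 2(W), 3(W); every one is W ⇒ L
n=5: can move to 0, which is L ⇒ W
n=6: can move to 4, which is L ⇒ W
n=7: can move to 0, which is L ⇒ W
n=8: can move to 4, which is L ⇒ W
n=9: moves to 6(W), 8(W); every one is W ⇒ L
n=10: can move to 9, which is L ⇒ W
n=11: can move to 0, which is L ⇒ W
n=12: can move to 9, which is L ⇒ W
n=13: can move to 0, which is L ⇒ W
n=14: moves to 7(W), 12(W), 13(W); every one is W ⇒ L
n=15: can move to 14, which is L ⇒ W
n=16: can move to 14, which is L ⇒ W
n=17: can move to 0, which is L ⇒ W
n=18: can move to 9, which is L ⇒ W
n=19: can move to 0, which is L ⇒ W
n=20: moves to 10(W), 15(W), 16(W), 18(W), 19(W); every one is W ⇒ L
n=21: can move to 14, which is L ⇒ W
n=22: can move to 20, which is L ⇒ W
n=23: can move to 0, which is L ⇒ W
n=24: can move to 20, which is L ⇒ W
n=25: can move to 20, which is L ⇒ W
n=26: moves to 13(W), 24(W), 25(W); every one is W ⇒ L
n=27: can move to 26, which is L ⇒ W
n=28: can move to 14, which is L ⇒ W
n=29: can move to 0, which is L ⇒ W
n=30: can move to 20, which is L ⇒ W
n=31: can move to 0, which is L ⇒ W
Reading off the rows marked L gives the requested list; there are 7 such values of n.

0, 1, 4, 9, 14, 20, 26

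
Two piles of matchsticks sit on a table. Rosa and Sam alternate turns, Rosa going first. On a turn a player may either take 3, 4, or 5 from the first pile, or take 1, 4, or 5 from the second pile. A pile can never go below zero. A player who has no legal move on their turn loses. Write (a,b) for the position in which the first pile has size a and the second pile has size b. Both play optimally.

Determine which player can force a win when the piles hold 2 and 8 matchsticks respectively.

Positions with no move are L. A position that does have a move is losing for the player to move precisely when every available move leads to a winning position for the opponent. Fill in the labels:
No move ever increases a pile, so every position that can arise here has a ≤ 2 and b ≤ 8; it is enough to label the cells with 0 ≤ a ≤ 2 and 0 ≤ b ≤ 8.
Every move lowers a or b (never raises either), so fill the grid row by row in increasing a, and left to right within a row: each cell's successors are then already labelled.
      b=0  b=1  b=2  b=3  b=4  b=5  b=6  b=7  b=8
a=0:    L    W    L    W    W    W    W    W    L
a=1:    L    W    L    W    W    W    W    W    L
a=2:    L    W    L    W    W    W    W    W    L
Cells with no legal move (terminal, hence L): (0,0), (1,0), (2,0).
The remaining L cells, each justified by listing all of its moves:
(0,2): L (sole option (0,1)(W) is W)
(0,8): L (options (0,7)(W), (0,4)(W), (0,3)(W) are all W)
(1,2): L (sole option (1,1)(W) is W)
(1,8): L (options (1,7)(W), (1,4)(W), (1,3)(W) are all W)
(2,2): L (sole option (2,1)(W) is W)
(2,8): L (options (2,7)(W), (2,4)(W), (2,3)(W) are all W)
Every other cell has at least one move into one of the L cells above, so it is W.
Every move from (2,8) reaches a W position, so the mover loses.

Sam wins.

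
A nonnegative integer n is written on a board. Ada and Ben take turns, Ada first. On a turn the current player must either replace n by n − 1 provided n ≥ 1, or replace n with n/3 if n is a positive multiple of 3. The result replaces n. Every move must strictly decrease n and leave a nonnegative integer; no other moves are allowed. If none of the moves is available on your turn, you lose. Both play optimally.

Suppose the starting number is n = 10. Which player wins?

Compute win/loss labels from the base case upward. A position with no move is L. Any other position is W if it can reach an L in one move, else L.
n=0: no move → L
n=1: can move to 0, which is L ⇒ W
n=2: the only move is to 1(W), a W ⇒ L
n=3: can move to 2, which is L ⇒ W
n=4: the only move is to 3(W), a W ⇒ L
n=5: can move to 4, which is L ⇒ W
n=6: can move to 2, which is L ⇒ W
n=7: the only move is to 6(W), a W ⇒ L
n=8: can move to 7, which is L ⇒ W
n=9: moves to 3(W), 8(W); every one is W ⇒ L
n=10: can move to 9, which is L ⇒ W
From 10 Ada can move to 9, reaching an L position.

Ada wins.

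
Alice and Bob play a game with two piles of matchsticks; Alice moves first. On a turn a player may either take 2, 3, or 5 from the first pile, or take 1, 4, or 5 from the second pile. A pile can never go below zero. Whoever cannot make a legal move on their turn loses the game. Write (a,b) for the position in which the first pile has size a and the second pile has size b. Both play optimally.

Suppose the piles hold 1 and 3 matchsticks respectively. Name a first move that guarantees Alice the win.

Move to (1,2).

Classify positions by backward induction: terminal positions (no move available) are L. From any other position, the mover wins iff some move reaches an L.
No move ever increases a pile, so every position that can arise here has a ≤ 1 and b ≤ 3; it is enough to label the cells with 0 ≤ a ≤ 1 and 0 ≤ b ≤ 3.
Every move lowers a or b (never raises either), so fill the grid row by row in increasing a, and left to right within a row: each cell's successors are then already labelled.
      b=0  b=1  b=2  b=3
a=0:    L    W    L    W
a=1:    L    W    L    W
Cells with no legal move (terminal, hence L): (0,0), (1,0).
The remaining L cells, each justified by listing all of its moves:
(0,2): only reaches (0,1)(W), which is W → L
(1,2): only reaches (1,1)(W), which is W → L
Every other cell has at least one move into one of the L cells above, so it is W.
From (1,3), the L positions reachable in one move are: (1,2).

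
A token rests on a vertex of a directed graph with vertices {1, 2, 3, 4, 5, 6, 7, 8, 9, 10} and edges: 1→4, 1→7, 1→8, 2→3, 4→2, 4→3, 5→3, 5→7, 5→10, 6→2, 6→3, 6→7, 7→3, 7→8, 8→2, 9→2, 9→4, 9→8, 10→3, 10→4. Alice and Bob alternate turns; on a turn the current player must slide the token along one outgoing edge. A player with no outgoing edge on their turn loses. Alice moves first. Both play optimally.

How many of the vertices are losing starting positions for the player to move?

2

Work bottom-up. With no move the player to move loses. Otherwise the position is W if at least one move leads to an L position for the opponent, and L if every move leads to a W.
Every edge goes from a vertex to one that appears earlier in the order 3, 2, 4, 8, 7, 1, 6, 9, 10, 5, so processing vertices in that order labels each vertex after all of its successors.
3: no outgoing edge → L
2: →3(L), so W
4: →3(L), so W
8: →2(W) only, which is W, so L
7: →8(L), so W
1: →8(L), so W
6: →3(L), so W
9: →8(L), so W
10: →3(L), so W
5: →3(L), so W
The L vertices are 3, 8; that is 2 in all.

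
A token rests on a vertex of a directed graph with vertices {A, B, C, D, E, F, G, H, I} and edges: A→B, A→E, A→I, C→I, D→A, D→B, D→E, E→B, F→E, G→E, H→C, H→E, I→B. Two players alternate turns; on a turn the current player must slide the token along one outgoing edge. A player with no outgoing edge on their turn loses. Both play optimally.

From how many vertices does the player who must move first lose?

Compute win/loss labels from the base case upward. A position with no move is L. Any other position is W if it can reach an L in one move, else L.
Every edge goes from a vertex to one that appears earlier in the order B, I, E, G, A, D, C, H, F, so processing vertices in that order labels each vertex after all of its successors.
B: no outgoing edge → L
I: →B(L), so W
E: →B(L), so W
G: →E(W) only, which is W, so L
A: →B(L), so W
D: →B(L), so W
C: →I(W) only, which is W, so L
H: →C(L), so W
F: →E(W) only, which is W, so L
The L vertices are B, C, F, G; that is 4 in all.

4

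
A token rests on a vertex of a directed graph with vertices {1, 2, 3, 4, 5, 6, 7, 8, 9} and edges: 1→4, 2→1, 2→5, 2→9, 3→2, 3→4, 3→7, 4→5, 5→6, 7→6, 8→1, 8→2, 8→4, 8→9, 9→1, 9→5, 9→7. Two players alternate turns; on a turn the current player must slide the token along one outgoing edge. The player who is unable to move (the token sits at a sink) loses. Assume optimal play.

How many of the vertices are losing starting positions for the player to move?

Classify positions by backward induction: terminal positions (no move available) are L. From any other position, the mover wins iff some move reaches an L.
Every edge goes from a vertex to one that appears earlier in the order 6, 5, 4, 7, 1, 9, 2, 3, 8, so processing vertices in that order labels each vertex after all of its successors.
6: no outgoing edge → L
5: W (go to 6, an L position)
4: L (sole option 5(W) is W)
7: W (go to 6, an L position)
1: W (go to 4, an L position)
9: L (options 1(W), 7(W), 5(W) are all W)
2: W (go to 9, an L position)
3: W (go to 4, an L position)
8: W (go to 9, an L position)
The L vertices are 4, 6, 9; that is 3 in all.

3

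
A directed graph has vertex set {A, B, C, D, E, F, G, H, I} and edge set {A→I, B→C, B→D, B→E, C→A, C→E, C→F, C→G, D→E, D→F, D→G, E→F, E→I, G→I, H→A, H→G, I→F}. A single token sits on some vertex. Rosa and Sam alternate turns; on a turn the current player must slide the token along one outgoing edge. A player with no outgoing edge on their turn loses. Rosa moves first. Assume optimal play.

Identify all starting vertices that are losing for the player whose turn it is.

A, B, F, G

Compute win/loss labels from the base case upward. A position with no move is L. Any other position is W if it can reach an L in one move, else L.
Every edge goes from a vertex to one that appears earlier in the order F, I, A, E, G, C, D, H, B, so processing vertices in that order labels each vertex after all of its successors.
F: no outgoing edge → L
I: →F(L), so W
A: →I(W) only, which is W, so L
E: →F(L), so W
G: →I(W) only, which is W, so L
C: →G(L), so W
D: →G(L), so W
H: →G(L), so W
B: →D(W), C(W), E(W) — all W, so L
Reading off the rows marked L gives the requested list; there are 4 such vertices.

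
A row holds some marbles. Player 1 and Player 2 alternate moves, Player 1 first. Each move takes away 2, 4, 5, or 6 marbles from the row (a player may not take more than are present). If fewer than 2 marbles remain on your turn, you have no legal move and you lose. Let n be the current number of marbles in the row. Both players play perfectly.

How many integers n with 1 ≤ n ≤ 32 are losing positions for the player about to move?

8

Label each position W (a win for the player to move) or L (a loss). A position with no legal move is L; any other position is W exactly when some move reaches an L, and L when every move reaches a W.
n=0: no move → L
n=1: no move → L
n=2: reaches L-position 0 → W
n=3: reaches L-position 1 → W
n=4: reaches L-position 0 → W
n=5: reaches L-position 1 → W
n=6: reaches L-position 1 → W
n=7: reaches L-position 1 → W
n=8: only reaches 6(W), 4(W), 3(W), 2(W), all W → L
n=9: only reaches 7(W), 5(W), 4(W), 3(W), all W → L
n=10: reaches L-position 8 → W
n=11: reaches L-position 9 → W
n=12: reaches L-position 8 → W
n=13: reaches L-position 9 → W
n=14: reaches L-position 9 → W
n=15: reaches L-position 9 → W
n=16: only reaches 14(W), 12(W), 11(W), 10(W), all W → L
n=17: only reaches 15(W), 13(W), 12(W), 11(W), all W → L
n=18: reaches L-position 16 → W
n=19: reaches L-position 17 → W
n=20: reaches L-position 16 → W
n=21: reaches L-position 17 → W
n=22: reaches L-position 17 → W
n=23: reaches L-position 17 → W
n=24: only reaches 22(W), 20(W), 19(W), 18(W), all W → L
n=25: only reaches 23(W), 21(W), 20(W), 19(W), all W → L
n=26: reaches L-position 24 → W
n=27: reaches L-position 25 → W
n=28: reaches L-position 24 → W
n=29: reaches L-position 25 → W
n=30: reaches L-position 25 → W
n=31: reaches L-position 25 → W
n=32: only reaches 30(W), 28(W), 27(W), 26(W), all W → L
L entries with 1 ≤ n ≤ 32 (n=0 is outside the asked range and is not counted): n = 1, 8, 9, 16, 17, 24, 25, 32; that makes 8.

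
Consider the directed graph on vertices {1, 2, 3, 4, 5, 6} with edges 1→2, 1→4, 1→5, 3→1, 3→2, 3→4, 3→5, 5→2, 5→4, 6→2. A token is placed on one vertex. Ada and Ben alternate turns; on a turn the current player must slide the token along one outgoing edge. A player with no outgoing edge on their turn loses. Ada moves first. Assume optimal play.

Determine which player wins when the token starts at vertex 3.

Label each position W (a win for the player to move) or L (a loss). A position with no legal move is L; any other position is W exactly when some move reaches an L, and L when every move reaches a W.
Every edge goes from a vertex to one that appears earlier in the order 4, 2, 5, 1, 6, 3, so processing vertices in that order labels each vertex after all of its successors.
4: no outgoing edge → L
2: no outgoing edge → L
5: W (go to 2, an L position)
1: W (go to 2, an L position)
6: W (go to 2, an L position)
3: W (go to 2, an L position)
From 3 Ada can move to 2, reaching an L position.

Ada wins.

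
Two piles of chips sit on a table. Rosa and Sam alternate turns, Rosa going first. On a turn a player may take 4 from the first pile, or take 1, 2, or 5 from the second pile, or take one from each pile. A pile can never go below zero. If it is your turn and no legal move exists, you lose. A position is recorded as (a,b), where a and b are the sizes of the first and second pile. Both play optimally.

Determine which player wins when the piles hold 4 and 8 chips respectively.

Sam wins.

Positions with no move are L. A position that does have a move is losing for the player to move precisely when every available move leads to a winning position for the opponent. Fill in the labels:
No move ever increases a pile, so every position that can arise here has a ≤ 4 and b ≤ 8; it is enough to label the cells with 0 ≤ a ≤ 4 and 0 ≤ b ≤ 8.
Every move lowers a or b (never raises either), so fill the grid row by row in increasing a, and left to right within a row: each cell's successors are then already labelled.
      b=0  b=1  b=2  b=3  b=4  b=5  b=6  b=7  b=8
a=0:    L    W    W    L    W    W    L    W    W
a=1:    L    W    W    L    W    W    L    W    W
a=2:    L    W    W    L    W    W    L    W    W
a=3:    L    W    W    L    W    W    L    W    W
a=4:    W    W    L    W    W    L    W    W    L
Cells with no legal move (terminal, hence L): (0,0), (1,0), (2,0), (3,0).
The remaining L cells, each justified by listing all of its moves:
(0,3): only reaches (0,2)(W), (0,1)(W), all W → L
(0,6): only reaches (0,5)(W), (0,4)(W), (0,1)(W), all W → L
(1,3): only reaches (1,2)(W), (1,1)(W), (0,2)(W), all W → L
(1,6): only reaches (1,5)(W), (1,4)(W), (1,1)(W), (0,5)(W), all W → L
(2,3): only reaches (2,2)(W), (2,1)(W), (1,2)(W), all W → L
(2,6): only reaches (2,5)(W), (2,4)(W), (2,1)(W), (1,5)(W), all W → L
(3,3): only reaches (3,2)(W), (3,1)(W), (2,2)(W), all W → L
(3,6): only reaches (3,5)(W), (3,4)(W), (3,1)(W), (2,5)(W), all W → L
(4,2): only reaches (0,2)(W), (4,1)(W), (4,0)(W), (3,1)(W), all W → L
(4,5): only reaches (0,5)(W), (4,4)(W), (4,3)(W), (4,0)(W), (3,4)(W), all W → L
(4,8): only reaches (0,8)(W), (4,7)(W), (4,6)(W), (4,3)(W), (3,7)(W), all W → L
Every other cell has at least one move into one of the L cells above, so it is W.
The starting position (4,8) is L: whatever Rosa does, the opponent receives a W position.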